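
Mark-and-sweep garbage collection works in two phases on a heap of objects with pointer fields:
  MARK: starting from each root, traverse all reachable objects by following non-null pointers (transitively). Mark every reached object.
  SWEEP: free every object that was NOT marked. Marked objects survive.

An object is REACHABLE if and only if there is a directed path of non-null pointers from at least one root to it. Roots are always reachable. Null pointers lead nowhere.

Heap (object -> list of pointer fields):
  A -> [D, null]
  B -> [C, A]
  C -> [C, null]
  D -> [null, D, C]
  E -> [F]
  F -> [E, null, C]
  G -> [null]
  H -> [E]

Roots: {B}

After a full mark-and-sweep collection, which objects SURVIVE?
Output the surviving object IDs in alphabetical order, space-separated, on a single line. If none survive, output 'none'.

Answer: A B C D

Derivation:
Roots: B
Mark B: refs=C A, marked=B
Mark C: refs=C null, marked=B C
Mark A: refs=D null, marked=A B C
Mark D: refs=null D C, marked=A B C D
Unmarked (collected): E F G H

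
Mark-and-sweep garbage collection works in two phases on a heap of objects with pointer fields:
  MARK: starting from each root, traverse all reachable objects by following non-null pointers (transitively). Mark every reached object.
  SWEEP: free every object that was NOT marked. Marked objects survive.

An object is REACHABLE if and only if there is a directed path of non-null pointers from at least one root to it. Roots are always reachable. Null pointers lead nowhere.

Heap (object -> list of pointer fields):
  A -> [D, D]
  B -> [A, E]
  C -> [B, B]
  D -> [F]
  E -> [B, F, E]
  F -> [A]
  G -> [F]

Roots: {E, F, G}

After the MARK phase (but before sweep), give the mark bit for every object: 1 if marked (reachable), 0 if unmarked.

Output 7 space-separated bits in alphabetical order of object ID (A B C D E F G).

Roots: E F G
Mark E: refs=B F E, marked=E
Mark F: refs=A, marked=E F
Mark G: refs=F, marked=E F G
Mark B: refs=A E, marked=B E F G
Mark A: refs=D D, marked=A B E F G
Mark D: refs=F, marked=A B D E F G
Unmarked (collected): C

Answer: 1 1 0 1 1 1 1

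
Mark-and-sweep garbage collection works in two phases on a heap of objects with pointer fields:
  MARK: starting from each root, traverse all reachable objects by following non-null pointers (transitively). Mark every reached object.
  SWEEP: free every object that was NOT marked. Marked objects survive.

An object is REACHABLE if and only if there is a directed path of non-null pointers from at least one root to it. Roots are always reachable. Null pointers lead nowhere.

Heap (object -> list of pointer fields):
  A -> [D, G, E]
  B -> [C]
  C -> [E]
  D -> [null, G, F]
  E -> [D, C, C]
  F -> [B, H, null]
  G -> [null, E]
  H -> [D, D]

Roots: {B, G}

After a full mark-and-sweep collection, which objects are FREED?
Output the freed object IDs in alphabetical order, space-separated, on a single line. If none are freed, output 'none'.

Answer: A

Derivation:
Roots: B G
Mark B: refs=C, marked=B
Mark G: refs=null E, marked=B G
Mark C: refs=E, marked=B C G
Mark E: refs=D C C, marked=B C E G
Mark D: refs=null G F, marked=B C D E G
Mark F: refs=B H null, marked=B C D E F G
Mark H: refs=D D, marked=B C D E F G H
Unmarked (collected): A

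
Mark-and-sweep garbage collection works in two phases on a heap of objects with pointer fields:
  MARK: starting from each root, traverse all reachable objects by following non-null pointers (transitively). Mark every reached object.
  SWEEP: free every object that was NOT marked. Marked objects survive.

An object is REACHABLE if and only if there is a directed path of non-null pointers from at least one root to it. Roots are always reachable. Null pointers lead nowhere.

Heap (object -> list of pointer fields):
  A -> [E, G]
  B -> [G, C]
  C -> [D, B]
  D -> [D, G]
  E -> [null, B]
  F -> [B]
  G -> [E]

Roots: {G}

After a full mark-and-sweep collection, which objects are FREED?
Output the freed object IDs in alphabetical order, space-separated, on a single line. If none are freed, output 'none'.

Roots: G
Mark G: refs=E, marked=G
Mark E: refs=null B, marked=E G
Mark B: refs=G C, marked=B E G
Mark C: refs=D B, marked=B C E G
Mark D: refs=D G, marked=B C D E G
Unmarked (collected): A F

Answer: A F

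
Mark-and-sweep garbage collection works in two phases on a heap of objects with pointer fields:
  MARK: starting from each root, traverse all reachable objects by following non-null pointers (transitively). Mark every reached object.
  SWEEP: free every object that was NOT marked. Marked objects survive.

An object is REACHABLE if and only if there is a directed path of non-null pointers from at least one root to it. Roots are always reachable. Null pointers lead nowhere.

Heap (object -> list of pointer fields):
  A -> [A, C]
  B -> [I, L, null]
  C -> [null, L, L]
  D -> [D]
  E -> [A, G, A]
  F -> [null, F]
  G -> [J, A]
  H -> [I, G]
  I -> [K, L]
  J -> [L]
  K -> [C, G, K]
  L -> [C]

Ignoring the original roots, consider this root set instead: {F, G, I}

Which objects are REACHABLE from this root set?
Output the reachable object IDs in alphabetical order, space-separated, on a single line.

Roots: F G I
Mark F: refs=null F, marked=F
Mark G: refs=J A, marked=F G
Mark I: refs=K L, marked=F G I
Mark J: refs=L, marked=F G I J
Mark A: refs=A C, marked=A F G I J
Mark K: refs=C G K, marked=A F G I J K
Mark L: refs=C, marked=A F G I J K L
Mark C: refs=null L L, marked=A C F G I J K L
Unmarked (collected): B D E H

Answer: A C F G I J K L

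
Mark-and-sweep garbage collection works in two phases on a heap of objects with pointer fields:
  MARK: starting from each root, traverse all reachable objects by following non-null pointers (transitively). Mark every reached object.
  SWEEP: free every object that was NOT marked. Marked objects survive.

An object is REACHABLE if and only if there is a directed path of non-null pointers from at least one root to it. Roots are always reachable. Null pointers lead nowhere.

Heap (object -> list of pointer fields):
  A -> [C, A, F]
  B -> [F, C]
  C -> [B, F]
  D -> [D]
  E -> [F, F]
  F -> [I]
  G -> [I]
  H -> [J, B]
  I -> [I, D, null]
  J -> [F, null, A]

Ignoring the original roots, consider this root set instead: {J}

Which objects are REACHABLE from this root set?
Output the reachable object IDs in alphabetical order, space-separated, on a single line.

Answer: A B C D F I J

Derivation:
Roots: J
Mark J: refs=F null A, marked=J
Mark F: refs=I, marked=F J
Mark A: refs=C A F, marked=A F J
Mark I: refs=I D null, marked=A F I J
Mark C: refs=B F, marked=A C F I J
Mark D: refs=D, marked=A C D F I J
Mark B: refs=F C, marked=A B C D F I J
Unmarked (collected): E G H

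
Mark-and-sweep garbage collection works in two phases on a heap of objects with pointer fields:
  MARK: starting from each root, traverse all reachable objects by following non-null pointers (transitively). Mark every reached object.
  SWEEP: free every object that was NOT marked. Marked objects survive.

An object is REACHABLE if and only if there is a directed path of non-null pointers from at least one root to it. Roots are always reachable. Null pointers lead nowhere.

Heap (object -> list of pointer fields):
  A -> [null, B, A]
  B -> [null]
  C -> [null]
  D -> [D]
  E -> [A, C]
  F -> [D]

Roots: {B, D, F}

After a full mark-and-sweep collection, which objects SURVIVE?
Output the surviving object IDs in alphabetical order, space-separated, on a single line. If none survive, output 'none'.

Roots: B D F
Mark B: refs=null, marked=B
Mark D: refs=D, marked=B D
Mark F: refs=D, marked=B D F
Unmarked (collected): A C E

Answer: B D F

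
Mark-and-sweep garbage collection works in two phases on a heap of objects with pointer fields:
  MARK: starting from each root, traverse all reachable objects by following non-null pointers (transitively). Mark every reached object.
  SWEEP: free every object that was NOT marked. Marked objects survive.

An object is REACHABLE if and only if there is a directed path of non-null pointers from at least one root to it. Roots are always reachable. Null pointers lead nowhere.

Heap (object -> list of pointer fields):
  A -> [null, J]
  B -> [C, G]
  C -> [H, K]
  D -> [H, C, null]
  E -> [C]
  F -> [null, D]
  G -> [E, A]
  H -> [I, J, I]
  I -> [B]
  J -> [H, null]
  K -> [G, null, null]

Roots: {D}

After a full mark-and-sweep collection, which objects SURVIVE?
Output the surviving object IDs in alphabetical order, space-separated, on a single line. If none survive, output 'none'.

Roots: D
Mark D: refs=H C null, marked=D
Mark H: refs=I J I, marked=D H
Mark C: refs=H K, marked=C D H
Mark I: refs=B, marked=C D H I
Mark J: refs=H null, marked=C D H I J
Mark K: refs=G null null, marked=C D H I J K
Mark B: refs=C G, marked=B C D H I J K
Mark G: refs=E A, marked=B C D G H I J K
Mark E: refs=C, marked=B C D E G H I J K
Mark A: refs=null J, marked=A B C D E G H I J K
Unmarked (collected): F

Answer: A B C D E G H I J K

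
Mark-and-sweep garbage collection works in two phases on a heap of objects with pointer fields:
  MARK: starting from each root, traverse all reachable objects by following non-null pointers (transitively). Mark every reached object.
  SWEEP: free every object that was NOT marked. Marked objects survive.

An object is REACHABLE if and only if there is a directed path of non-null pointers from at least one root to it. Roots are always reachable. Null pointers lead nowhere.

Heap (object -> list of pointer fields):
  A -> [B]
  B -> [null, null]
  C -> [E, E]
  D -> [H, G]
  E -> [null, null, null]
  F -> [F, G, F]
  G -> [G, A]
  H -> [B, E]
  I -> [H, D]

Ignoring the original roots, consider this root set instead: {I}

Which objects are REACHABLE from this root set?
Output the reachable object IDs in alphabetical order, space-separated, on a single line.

Roots: I
Mark I: refs=H D, marked=I
Mark H: refs=B E, marked=H I
Mark D: refs=H G, marked=D H I
Mark B: refs=null null, marked=B D H I
Mark E: refs=null null null, marked=B D E H I
Mark G: refs=G A, marked=B D E G H I
Mark A: refs=B, marked=A B D E G H I
Unmarked (collected): C F

Answer: A B D E G H I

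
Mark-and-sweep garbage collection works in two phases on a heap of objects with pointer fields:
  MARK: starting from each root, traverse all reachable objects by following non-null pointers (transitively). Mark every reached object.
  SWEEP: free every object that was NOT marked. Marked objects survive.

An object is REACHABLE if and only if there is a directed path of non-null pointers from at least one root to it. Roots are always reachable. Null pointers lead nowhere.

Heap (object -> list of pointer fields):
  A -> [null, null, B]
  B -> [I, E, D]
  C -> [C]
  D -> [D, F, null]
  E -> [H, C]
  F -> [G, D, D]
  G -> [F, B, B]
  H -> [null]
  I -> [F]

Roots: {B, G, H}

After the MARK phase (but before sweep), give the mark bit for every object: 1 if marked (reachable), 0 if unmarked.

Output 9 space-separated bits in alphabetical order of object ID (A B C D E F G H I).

Roots: B G H
Mark B: refs=I E D, marked=B
Mark G: refs=F B B, marked=B G
Mark H: refs=null, marked=B G H
Mark I: refs=F, marked=B G H I
Mark E: refs=H C, marked=B E G H I
Mark D: refs=D F null, marked=B D E G H I
Mark F: refs=G D D, marked=B D E F G H I
Mark C: refs=C, marked=B C D E F G H I
Unmarked (collected): A

Answer: 0 1 1 1 1 1 1 1 1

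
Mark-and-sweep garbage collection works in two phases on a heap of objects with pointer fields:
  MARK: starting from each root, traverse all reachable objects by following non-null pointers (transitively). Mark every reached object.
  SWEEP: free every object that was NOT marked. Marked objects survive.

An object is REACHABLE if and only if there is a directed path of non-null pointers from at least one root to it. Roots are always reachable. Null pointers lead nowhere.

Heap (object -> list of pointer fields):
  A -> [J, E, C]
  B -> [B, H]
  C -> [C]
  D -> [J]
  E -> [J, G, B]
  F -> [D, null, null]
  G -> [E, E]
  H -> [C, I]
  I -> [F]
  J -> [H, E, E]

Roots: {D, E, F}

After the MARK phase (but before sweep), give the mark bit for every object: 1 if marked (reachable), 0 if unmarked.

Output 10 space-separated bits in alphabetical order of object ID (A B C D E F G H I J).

Roots: D E F
Mark D: refs=J, marked=D
Mark E: refs=J G B, marked=D E
Mark F: refs=D null null, marked=D E F
Mark J: refs=H E E, marked=D E F J
Mark G: refs=E E, marked=D E F G J
Mark B: refs=B H, marked=B D E F G J
Mark H: refs=C I, marked=B D E F G H J
Mark C: refs=C, marked=B C D E F G H J
Mark I: refs=F, marked=B C D E F G H I J
Unmarked (collected): A

Answer: 0 1 1 1 1 1 1 1 1 1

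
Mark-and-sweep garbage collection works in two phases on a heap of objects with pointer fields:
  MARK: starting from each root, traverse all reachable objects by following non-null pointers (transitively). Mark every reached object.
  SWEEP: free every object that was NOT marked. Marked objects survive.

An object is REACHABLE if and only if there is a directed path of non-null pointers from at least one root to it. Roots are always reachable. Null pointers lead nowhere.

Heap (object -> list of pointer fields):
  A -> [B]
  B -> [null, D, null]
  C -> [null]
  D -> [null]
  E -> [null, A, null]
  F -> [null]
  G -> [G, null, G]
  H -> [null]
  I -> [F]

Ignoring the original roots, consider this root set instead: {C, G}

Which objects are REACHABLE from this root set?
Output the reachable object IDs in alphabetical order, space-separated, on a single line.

Answer: C G

Derivation:
Roots: C G
Mark C: refs=null, marked=C
Mark G: refs=G null G, marked=C G
Unmarked (collected): A B D E F H I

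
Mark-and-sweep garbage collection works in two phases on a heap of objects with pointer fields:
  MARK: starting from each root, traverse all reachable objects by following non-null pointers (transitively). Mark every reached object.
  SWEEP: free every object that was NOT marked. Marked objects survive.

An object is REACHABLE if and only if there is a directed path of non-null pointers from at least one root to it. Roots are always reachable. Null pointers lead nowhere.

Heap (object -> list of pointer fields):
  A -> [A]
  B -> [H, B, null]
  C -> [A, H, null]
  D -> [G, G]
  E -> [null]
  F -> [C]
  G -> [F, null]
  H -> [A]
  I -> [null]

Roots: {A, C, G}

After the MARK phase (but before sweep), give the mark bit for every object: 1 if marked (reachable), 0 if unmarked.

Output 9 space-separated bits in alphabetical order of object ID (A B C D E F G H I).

Roots: A C G
Mark A: refs=A, marked=A
Mark C: refs=A H null, marked=A C
Mark G: refs=F null, marked=A C G
Mark H: refs=A, marked=A C G H
Mark F: refs=C, marked=A C F G H
Unmarked (collected): B D E I

Answer: 1 0 1 0 0 1 1 1 0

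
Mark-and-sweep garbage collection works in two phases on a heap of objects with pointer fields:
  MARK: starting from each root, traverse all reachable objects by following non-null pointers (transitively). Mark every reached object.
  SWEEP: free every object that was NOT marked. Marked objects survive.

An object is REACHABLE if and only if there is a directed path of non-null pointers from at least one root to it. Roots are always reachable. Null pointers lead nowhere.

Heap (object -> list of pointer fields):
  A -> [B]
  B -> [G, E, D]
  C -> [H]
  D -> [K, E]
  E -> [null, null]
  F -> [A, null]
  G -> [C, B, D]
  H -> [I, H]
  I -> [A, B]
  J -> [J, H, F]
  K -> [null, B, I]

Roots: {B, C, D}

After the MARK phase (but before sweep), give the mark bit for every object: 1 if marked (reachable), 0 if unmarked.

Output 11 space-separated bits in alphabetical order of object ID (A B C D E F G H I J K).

Roots: B C D
Mark B: refs=G E D, marked=B
Mark C: refs=H, marked=B C
Mark D: refs=K E, marked=B C D
Mark G: refs=C B D, marked=B C D G
Mark E: refs=null null, marked=B C D E G
Mark H: refs=I H, marked=B C D E G H
Mark K: refs=null B I, marked=B C D E G H K
Mark I: refs=A B, marked=B C D E G H I K
Mark A: refs=B, marked=A B C D E G H I K
Unmarked (collected): F J

Answer: 1 1 1 1 1 0 1 1 1 0 1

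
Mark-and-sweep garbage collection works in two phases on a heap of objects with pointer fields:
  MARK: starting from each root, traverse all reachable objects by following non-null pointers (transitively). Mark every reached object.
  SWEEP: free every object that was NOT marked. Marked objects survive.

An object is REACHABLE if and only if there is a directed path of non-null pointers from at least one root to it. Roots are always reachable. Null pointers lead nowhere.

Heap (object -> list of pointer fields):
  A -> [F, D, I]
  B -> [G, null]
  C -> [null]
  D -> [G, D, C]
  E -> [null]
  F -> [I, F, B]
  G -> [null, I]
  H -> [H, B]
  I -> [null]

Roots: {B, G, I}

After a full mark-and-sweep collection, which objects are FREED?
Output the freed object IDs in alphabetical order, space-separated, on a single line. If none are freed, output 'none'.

Roots: B G I
Mark B: refs=G null, marked=B
Mark G: refs=null I, marked=B G
Mark I: refs=null, marked=B G I
Unmarked (collected): A C D E F H

Answer: A C D E F H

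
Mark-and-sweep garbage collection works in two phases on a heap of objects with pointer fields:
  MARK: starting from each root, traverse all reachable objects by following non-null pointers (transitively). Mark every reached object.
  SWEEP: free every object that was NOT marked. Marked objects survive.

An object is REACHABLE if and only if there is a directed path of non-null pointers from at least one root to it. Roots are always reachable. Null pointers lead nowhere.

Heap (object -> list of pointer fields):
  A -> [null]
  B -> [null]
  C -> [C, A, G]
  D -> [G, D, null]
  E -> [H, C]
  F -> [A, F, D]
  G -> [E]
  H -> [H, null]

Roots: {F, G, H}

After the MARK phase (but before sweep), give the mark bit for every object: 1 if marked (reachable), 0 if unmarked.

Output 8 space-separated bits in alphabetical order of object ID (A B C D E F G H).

Answer: 1 0 1 1 1 1 1 1

Derivation:
Roots: F G H
Mark F: refs=A F D, marked=F
Mark G: refs=E, marked=F G
Mark H: refs=H null, marked=F G H
Mark A: refs=null, marked=A F G H
Mark D: refs=G D null, marked=A D F G H
Mark E: refs=H C, marked=A D E F G H
Mark C: refs=C A G, marked=A C D E F G H
Unmarked (collected): B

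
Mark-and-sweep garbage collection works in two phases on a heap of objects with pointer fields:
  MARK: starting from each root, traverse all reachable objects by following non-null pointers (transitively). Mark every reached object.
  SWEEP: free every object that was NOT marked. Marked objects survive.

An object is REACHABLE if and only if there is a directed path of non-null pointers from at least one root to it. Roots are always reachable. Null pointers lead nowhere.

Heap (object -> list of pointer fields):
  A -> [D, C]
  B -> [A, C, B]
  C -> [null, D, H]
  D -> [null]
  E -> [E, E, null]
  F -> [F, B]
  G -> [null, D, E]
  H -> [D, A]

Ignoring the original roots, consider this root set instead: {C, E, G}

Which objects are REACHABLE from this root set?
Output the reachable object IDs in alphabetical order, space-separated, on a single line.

Answer: A C D E G H

Derivation:
Roots: C E G
Mark C: refs=null D H, marked=C
Mark E: refs=E E null, marked=C E
Mark G: refs=null D E, marked=C E G
Mark D: refs=null, marked=C D E G
Mark H: refs=D A, marked=C D E G H
Mark A: refs=D C, marked=A C D E G H
Unmarked (collected): B F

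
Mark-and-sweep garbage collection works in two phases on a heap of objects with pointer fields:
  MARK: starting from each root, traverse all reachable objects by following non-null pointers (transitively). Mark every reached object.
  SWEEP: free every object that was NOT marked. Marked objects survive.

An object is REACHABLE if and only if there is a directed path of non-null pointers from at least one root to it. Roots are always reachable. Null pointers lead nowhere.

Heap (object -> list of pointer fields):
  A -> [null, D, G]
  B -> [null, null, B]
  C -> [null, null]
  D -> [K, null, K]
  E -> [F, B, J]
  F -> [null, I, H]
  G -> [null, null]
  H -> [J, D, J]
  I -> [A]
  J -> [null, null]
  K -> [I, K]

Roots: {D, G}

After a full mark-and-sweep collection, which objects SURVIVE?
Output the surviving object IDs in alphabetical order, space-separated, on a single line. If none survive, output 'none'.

Answer: A D G I K

Derivation:
Roots: D G
Mark D: refs=K null K, marked=D
Mark G: refs=null null, marked=D G
Mark K: refs=I K, marked=D G K
Mark I: refs=A, marked=D G I K
Mark A: refs=null D G, marked=A D G I K
Unmarked (collected): B C E F H J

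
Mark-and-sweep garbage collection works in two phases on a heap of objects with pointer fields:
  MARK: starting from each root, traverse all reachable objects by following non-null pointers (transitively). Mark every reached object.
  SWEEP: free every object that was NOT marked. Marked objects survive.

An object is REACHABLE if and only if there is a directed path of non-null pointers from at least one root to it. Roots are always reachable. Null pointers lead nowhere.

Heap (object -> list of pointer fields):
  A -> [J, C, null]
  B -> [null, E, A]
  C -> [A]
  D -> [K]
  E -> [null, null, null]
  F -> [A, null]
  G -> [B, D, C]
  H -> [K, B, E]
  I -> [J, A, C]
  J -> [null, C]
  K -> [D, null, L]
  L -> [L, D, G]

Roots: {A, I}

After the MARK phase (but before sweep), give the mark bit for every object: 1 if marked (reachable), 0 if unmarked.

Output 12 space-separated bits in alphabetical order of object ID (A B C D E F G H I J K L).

Roots: A I
Mark A: refs=J C null, marked=A
Mark I: refs=J A C, marked=A I
Mark J: refs=null C, marked=A I J
Mark C: refs=A, marked=A C I J
Unmarked (collected): B D E F G H K L

Answer: 1 0 1 0 0 0 0 0 1 1 0 0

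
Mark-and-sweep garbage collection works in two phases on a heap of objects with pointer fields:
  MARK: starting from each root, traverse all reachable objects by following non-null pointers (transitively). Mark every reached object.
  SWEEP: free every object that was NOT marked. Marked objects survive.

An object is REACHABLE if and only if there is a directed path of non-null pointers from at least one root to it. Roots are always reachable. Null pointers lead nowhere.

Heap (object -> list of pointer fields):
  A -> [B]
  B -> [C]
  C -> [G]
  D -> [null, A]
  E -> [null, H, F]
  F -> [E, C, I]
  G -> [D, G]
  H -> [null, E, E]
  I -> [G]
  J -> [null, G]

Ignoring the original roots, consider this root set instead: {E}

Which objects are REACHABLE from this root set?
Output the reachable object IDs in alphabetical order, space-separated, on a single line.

Answer: A B C D E F G H I

Derivation:
Roots: E
Mark E: refs=null H F, marked=E
Mark H: refs=null E E, marked=E H
Mark F: refs=E C I, marked=E F H
Mark C: refs=G, marked=C E F H
Mark I: refs=G, marked=C E F H I
Mark G: refs=D G, marked=C E F G H I
Mark D: refs=null A, marked=C D E F G H I
Mark A: refs=B, marked=A C D E F G H I
Mark B: refs=C, marked=A B C D E F G H I
Unmarked (collected): J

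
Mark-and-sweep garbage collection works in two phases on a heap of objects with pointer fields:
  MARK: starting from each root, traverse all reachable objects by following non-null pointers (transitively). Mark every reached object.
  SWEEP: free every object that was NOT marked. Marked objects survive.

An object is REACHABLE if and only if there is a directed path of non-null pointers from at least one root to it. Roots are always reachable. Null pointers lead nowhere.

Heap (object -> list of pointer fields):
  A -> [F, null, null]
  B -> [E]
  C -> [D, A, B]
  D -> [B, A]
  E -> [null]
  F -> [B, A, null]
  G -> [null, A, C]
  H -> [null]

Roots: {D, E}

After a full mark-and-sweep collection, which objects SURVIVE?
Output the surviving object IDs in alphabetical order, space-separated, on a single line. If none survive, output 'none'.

Answer: A B D E F

Derivation:
Roots: D E
Mark D: refs=B A, marked=D
Mark E: refs=null, marked=D E
Mark B: refs=E, marked=B D E
Mark A: refs=F null null, marked=A B D E
Mark F: refs=B A null, marked=A B D E F
Unmarked (collected): C G H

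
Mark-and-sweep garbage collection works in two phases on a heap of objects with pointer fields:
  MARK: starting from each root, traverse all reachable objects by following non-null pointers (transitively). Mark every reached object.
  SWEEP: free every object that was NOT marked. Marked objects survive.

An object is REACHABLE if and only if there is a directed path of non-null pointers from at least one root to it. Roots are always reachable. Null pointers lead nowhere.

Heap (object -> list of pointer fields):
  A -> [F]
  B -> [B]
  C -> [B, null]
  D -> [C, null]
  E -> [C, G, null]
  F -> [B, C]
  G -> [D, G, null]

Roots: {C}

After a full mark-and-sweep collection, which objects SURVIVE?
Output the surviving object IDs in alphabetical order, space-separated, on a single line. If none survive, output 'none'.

Answer: B C

Derivation:
Roots: C
Mark C: refs=B null, marked=C
Mark B: refs=B, marked=B C
Unmarked (collected): A D E F G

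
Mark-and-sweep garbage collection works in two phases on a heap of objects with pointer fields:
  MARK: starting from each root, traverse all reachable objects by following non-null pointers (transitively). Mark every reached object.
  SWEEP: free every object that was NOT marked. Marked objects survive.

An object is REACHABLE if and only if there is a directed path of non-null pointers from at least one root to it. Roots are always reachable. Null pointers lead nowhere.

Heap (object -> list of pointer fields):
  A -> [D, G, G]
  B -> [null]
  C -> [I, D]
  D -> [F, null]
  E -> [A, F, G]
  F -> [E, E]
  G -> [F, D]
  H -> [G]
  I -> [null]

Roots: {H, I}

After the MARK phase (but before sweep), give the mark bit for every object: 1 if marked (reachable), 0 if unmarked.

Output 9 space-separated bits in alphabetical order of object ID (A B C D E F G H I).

Roots: H I
Mark H: refs=G, marked=H
Mark I: refs=null, marked=H I
Mark G: refs=F D, marked=G H I
Mark F: refs=E E, marked=F G H I
Mark D: refs=F null, marked=D F G H I
Mark E: refs=A F G, marked=D E F G H I
Mark A: refs=D G G, marked=A D E F G H I
Unmarked (collected): B C

Answer: 1 0 0 1 1 1 1 1 1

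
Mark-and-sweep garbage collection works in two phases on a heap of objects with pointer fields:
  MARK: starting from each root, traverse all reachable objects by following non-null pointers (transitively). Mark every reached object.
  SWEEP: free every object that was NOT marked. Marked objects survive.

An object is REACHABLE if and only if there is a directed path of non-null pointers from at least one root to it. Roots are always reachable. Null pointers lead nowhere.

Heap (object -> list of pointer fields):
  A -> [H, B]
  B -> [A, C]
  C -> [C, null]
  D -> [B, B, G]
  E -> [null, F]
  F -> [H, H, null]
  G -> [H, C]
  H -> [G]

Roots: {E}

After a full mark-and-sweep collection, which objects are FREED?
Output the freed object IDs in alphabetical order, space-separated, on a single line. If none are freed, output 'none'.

Roots: E
Mark E: refs=null F, marked=E
Mark F: refs=H H null, marked=E F
Mark H: refs=G, marked=E F H
Mark G: refs=H C, marked=E F G H
Mark C: refs=C null, marked=C E F G H
Unmarked (collected): A B D

Answer: A B D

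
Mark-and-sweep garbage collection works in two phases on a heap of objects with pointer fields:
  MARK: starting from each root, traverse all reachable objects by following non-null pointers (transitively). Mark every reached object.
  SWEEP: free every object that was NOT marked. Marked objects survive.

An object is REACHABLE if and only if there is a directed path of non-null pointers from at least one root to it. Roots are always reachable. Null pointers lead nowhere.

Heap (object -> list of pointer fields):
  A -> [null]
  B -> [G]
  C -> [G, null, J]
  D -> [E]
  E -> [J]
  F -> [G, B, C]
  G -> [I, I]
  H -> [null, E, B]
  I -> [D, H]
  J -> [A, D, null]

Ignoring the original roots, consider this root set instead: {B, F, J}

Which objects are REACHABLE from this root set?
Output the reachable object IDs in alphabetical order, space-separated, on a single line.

Roots: B F J
Mark B: refs=G, marked=B
Mark F: refs=G B C, marked=B F
Mark J: refs=A D null, marked=B F J
Mark G: refs=I I, marked=B F G J
Mark C: refs=G null J, marked=B C F G J
Mark A: refs=null, marked=A B C F G J
Mark D: refs=E, marked=A B C D F G J
Mark I: refs=D H, marked=A B C D F G I J
Mark E: refs=J, marked=A B C D E F G I J
Mark H: refs=null E B, marked=A B C D E F G H I J
Unmarked (collected): (none)

Answer: A B C D E F G H I J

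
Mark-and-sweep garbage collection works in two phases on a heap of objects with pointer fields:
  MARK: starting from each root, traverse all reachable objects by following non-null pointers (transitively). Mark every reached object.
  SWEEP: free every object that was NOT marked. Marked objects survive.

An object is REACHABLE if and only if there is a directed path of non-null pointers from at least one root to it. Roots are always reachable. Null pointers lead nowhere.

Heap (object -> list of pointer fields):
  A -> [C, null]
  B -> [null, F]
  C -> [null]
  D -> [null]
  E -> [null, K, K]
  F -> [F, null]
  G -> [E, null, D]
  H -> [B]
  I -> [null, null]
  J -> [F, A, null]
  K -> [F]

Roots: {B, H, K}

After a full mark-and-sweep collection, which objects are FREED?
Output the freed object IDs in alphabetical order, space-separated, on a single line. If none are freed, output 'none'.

Answer: A C D E G I J

Derivation:
Roots: B H K
Mark B: refs=null F, marked=B
Mark H: refs=B, marked=B H
Mark K: refs=F, marked=B H K
Mark F: refs=F null, marked=B F H K
Unmarked (collected): A C D E G I J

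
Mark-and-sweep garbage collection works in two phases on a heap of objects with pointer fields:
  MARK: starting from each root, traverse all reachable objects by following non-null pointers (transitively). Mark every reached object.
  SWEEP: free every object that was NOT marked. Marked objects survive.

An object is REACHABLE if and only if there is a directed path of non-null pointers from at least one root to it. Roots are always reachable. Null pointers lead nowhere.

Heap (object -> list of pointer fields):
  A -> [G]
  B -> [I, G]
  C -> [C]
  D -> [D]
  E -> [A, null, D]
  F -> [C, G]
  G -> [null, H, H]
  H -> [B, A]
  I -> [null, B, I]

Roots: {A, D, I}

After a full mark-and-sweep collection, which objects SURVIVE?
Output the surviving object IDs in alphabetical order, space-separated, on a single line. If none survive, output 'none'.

Roots: A D I
Mark A: refs=G, marked=A
Mark D: refs=D, marked=A D
Mark I: refs=null B I, marked=A D I
Mark G: refs=null H H, marked=A D G I
Mark B: refs=I G, marked=A B D G I
Mark H: refs=B A, marked=A B D G H I
Unmarked (collected): C E F

Answer: A B D G H I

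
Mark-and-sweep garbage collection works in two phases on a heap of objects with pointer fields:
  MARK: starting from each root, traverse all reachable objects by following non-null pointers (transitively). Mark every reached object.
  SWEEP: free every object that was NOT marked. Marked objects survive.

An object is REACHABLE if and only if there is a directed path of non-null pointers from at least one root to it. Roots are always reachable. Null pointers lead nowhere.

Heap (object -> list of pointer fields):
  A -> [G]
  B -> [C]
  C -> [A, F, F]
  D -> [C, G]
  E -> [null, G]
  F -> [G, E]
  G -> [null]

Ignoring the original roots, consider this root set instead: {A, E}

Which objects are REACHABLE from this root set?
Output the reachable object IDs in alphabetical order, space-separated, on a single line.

Answer: A E G

Derivation:
Roots: A E
Mark A: refs=G, marked=A
Mark E: refs=null G, marked=A E
Mark G: refs=null, marked=A E G
Unmarked (collected): B C D F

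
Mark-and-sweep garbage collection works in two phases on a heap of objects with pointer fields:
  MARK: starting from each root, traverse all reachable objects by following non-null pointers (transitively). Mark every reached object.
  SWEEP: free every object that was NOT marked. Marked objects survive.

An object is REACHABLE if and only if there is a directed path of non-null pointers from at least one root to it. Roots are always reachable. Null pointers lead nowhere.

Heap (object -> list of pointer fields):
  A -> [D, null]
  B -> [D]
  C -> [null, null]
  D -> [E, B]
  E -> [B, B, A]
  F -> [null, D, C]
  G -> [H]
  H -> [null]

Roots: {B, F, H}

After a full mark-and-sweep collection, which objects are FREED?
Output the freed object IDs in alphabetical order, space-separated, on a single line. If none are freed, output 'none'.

Roots: B F H
Mark B: refs=D, marked=B
Mark F: refs=null D C, marked=B F
Mark H: refs=null, marked=B F H
Mark D: refs=E B, marked=B D F H
Mark C: refs=null null, marked=B C D F H
Mark E: refs=B B A, marked=B C D E F H
Mark A: refs=D null, marked=A B C D E F H
Unmarked (collected): G

Answer: G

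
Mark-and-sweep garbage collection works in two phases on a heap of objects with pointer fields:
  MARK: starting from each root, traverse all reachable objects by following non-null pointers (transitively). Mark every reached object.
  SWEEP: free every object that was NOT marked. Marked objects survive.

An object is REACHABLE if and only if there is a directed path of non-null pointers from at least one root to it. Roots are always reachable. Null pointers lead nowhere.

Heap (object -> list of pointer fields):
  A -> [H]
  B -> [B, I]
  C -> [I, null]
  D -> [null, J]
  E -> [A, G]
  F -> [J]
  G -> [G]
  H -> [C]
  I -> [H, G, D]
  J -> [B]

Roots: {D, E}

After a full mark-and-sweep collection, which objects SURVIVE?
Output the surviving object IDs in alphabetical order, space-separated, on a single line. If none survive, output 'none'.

Answer: A B C D E G H I J

Derivation:
Roots: D E
Mark D: refs=null J, marked=D
Mark E: refs=A G, marked=D E
Mark J: refs=B, marked=D E J
Mark A: refs=H, marked=A D E J
Mark G: refs=G, marked=A D E G J
Mark B: refs=B I, marked=A B D E G J
Mark H: refs=C, marked=A B D E G H J
Mark I: refs=H G D, marked=A B D E G H I J
Mark C: refs=I null, marked=A B C D E G H I J
Unmarked (collected): F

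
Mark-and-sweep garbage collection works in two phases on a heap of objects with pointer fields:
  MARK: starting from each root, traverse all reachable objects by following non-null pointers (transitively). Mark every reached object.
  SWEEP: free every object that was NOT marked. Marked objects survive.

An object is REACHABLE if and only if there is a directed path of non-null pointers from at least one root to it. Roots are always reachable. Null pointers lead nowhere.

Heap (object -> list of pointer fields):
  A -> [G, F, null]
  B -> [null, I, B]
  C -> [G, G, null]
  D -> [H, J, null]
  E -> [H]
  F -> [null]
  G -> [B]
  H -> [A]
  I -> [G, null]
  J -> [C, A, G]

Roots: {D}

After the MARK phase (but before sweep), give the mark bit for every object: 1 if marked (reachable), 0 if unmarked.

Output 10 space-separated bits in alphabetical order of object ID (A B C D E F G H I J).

Answer: 1 1 1 1 0 1 1 1 1 1

Derivation:
Roots: D
Mark D: refs=H J null, marked=D
Mark H: refs=A, marked=D H
Mark J: refs=C A G, marked=D H J
Mark A: refs=G F null, marked=A D H J
Mark C: refs=G G null, marked=A C D H J
Mark G: refs=B, marked=A C D G H J
Mark F: refs=null, marked=A C D F G H J
Mark B: refs=null I B, marked=A B C D F G H J
Mark I: refs=G null, marked=A B C D F G H I J
Unmarked (collected): E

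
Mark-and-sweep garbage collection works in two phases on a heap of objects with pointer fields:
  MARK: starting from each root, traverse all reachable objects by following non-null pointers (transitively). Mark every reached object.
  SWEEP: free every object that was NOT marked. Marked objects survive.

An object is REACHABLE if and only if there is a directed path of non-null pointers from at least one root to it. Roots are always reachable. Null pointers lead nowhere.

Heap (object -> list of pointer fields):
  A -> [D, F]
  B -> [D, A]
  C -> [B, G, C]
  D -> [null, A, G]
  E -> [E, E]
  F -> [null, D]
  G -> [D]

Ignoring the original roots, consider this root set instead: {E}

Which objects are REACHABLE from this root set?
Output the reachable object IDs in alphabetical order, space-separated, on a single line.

Answer: E

Derivation:
Roots: E
Mark E: refs=E E, marked=E
Unmarked (collected): A B C D F G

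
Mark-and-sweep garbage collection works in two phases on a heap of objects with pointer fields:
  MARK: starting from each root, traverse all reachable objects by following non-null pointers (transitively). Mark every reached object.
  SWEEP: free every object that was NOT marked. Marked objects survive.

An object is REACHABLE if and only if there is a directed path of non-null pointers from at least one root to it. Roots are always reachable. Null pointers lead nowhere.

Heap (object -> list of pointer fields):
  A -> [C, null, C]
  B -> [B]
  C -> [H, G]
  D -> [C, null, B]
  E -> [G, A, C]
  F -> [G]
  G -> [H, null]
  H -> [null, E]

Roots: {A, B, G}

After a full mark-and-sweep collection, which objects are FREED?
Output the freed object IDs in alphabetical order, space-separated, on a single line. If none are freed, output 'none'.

Roots: A B G
Mark A: refs=C null C, marked=A
Mark B: refs=B, marked=A B
Mark G: refs=H null, marked=A B G
Mark C: refs=H G, marked=A B C G
Mark H: refs=null E, marked=A B C G H
Mark E: refs=G A C, marked=A B C E G H
Unmarked (collected): D F

Answer: D F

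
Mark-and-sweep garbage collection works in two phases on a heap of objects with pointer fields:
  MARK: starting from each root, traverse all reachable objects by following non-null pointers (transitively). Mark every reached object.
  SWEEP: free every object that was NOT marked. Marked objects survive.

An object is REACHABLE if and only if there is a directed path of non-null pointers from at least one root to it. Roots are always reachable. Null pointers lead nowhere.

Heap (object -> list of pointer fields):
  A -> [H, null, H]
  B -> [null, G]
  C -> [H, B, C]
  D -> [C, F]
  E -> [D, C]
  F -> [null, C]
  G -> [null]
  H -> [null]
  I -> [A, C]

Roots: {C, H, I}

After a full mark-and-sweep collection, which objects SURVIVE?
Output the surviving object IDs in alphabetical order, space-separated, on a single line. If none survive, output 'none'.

Roots: C H I
Mark C: refs=H B C, marked=C
Mark H: refs=null, marked=C H
Mark I: refs=A C, marked=C H I
Mark B: refs=null G, marked=B C H I
Mark A: refs=H null H, marked=A B C H I
Mark G: refs=null, marked=A B C G H I
Unmarked (collected): D E F

Answer: A B C G H I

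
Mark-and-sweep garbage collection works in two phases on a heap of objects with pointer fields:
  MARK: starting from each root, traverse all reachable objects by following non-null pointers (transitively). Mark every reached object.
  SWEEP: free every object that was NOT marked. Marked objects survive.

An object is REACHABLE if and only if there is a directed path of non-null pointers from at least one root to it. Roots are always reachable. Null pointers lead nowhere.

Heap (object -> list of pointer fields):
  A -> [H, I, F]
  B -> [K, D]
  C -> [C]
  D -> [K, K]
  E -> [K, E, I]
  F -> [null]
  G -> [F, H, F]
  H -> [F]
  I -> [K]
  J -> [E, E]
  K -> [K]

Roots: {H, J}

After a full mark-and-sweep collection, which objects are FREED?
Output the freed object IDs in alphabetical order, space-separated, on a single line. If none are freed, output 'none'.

Roots: H J
Mark H: refs=F, marked=H
Mark J: refs=E E, marked=H J
Mark F: refs=null, marked=F H J
Mark E: refs=K E I, marked=E F H J
Mark K: refs=K, marked=E F H J K
Mark I: refs=K, marked=E F H I J K
Unmarked (collected): A B C D G

Answer: A B C D G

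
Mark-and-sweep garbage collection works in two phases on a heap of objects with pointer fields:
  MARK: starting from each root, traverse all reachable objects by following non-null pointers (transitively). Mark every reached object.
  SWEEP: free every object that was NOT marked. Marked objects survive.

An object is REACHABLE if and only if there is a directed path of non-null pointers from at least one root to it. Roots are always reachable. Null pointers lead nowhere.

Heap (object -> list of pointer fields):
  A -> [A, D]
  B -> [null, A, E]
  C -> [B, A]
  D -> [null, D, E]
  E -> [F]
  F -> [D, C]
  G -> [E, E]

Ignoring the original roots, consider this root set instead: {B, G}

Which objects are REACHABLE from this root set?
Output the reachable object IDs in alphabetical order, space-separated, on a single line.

Answer: A B C D E F G

Derivation:
Roots: B G
Mark B: refs=null A E, marked=B
Mark G: refs=E E, marked=B G
Mark A: refs=A D, marked=A B G
Mark E: refs=F, marked=A B E G
Mark D: refs=null D E, marked=A B D E G
Mark F: refs=D C, marked=A B D E F G
Mark C: refs=B A, marked=A B C D E F G
Unmarked (collected): (none)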